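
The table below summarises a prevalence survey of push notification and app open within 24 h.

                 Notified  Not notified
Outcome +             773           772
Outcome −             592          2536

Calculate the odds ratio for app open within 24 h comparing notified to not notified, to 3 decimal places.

4.289

Reading the table with exposure as columns: a = 773 (Notified, case), b = 592 (Notified, non-case), c = 772 (Not notified, case), d = 2536.
OR = (a·d)/(b·c) = (773 × 2536) / (592 × 772) = 1960328 / 457024 = 4.28933
The odds of app open within 24 h are about 4.29 times as high in the notified group.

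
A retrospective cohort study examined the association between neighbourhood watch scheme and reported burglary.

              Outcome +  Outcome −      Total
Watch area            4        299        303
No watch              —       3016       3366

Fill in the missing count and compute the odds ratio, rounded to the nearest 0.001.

0.115

The missing cell is in the unexposed row: 3366 − 3016 = 350.
So a = 4, b = 299, c = 350, d = 3016.
OR = (a·d)/(b·c) = (4 × 3016) / (299 × 350) = 12064 / 104650 = 0.11528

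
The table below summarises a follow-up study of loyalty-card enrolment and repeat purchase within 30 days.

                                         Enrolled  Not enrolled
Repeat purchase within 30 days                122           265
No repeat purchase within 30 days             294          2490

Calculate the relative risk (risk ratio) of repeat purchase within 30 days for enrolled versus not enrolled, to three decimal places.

3.049

Reading the table with exposure as columns: a = 122 (Enrolled, case), b = 294 (Enrolled, non-case), c = 265 (Not enrolled, case), d = 2490.
Risk in exposed = 122/416 = 0.29327; risk in unexposed = 265/2755 = 0.09619.
RR = 0.29327 / 0.09619 = 3.04889
The risk among the exposed is 3.05 times that among the unexposed.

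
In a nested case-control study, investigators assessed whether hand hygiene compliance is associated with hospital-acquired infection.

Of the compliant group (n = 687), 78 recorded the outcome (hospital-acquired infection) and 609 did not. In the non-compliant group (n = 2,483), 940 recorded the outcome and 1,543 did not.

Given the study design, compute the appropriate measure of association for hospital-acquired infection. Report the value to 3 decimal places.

From the description: a = 78, b = 609, c = 940, d = 1543.
This is a nested case-control study: participants were sampled on outcome status, so risks in the source population cannot be estimated directly — relative risk is not valid here. The odds ratio is the appropriate measure.
OR = (a·d)/(b·c) = (78 × 1543) / (609 × 940) = 120354 / 572460 = 0.21024

0.210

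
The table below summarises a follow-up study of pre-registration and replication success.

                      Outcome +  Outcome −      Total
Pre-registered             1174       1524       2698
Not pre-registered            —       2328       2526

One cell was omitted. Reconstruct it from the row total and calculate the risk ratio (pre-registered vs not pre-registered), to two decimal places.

The missing cell is in the unexposed row: 2526 − 2328 = 198.
So a = 1174, b = 1524, c = 198, d = 2328.
RR = [a/(a+b)] / [c/(c+d)] = (1174/2698) / (198/2526) = 0.43514/0.07838 = 5.55130

5.55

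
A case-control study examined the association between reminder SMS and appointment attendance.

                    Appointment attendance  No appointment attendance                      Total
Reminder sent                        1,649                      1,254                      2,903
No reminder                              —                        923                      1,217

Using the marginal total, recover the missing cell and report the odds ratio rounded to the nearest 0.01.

The missing cell is in the unexposed row: 1217 − 923 = 294.
So a = 1649, b = 1254, c = 294, d = 923.
OR = (a·d)/(b·c) = (1649 × 923) / (1254 × 294) = 1522027 / 368676 = 4.12836

4.13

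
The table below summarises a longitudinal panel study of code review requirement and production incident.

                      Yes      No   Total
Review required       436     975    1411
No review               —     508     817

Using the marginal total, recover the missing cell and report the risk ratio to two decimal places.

0.82

The missing cell is in the unexposed row: 817 − 508 = 309.
So a = 436, b = 975, c = 309, d = 508.
RR = [a/(a+b)] / [c/(c+d)] = (436/1411) / (309/817) = 0.30900/0.37821 = 0.81700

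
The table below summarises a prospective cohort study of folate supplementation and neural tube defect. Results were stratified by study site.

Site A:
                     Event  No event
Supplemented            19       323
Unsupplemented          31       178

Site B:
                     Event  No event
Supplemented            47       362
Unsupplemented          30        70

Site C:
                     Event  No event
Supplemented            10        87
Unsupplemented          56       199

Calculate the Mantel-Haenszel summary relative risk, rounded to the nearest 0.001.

RR_MH = Σ(aᵢ·n₀ᵢ/nᵢ) / Σ(cᵢ·n₁ᵢ/nᵢ), with n₁ᵢ = aᵢ+bᵢ (exposed), n₀ᵢ = cᵢ+dᵢ (unexposed), nᵢ = n₁ᵢ+n₀ᵢ.
Stratum 1 (Site A): n₁ = 342, n₀ = 209, n = 551; a·n₀/n = 19·209/551 = 7.2069; c·n₁/n = 31·342/551 = 19.2414
Stratum 2 (Site B): n₁ = 409, n₀ = 100, n = 509; a·n₀/n = 47·100/509 = 9.2338; c·n₁/n = 30·409/509 = 24.1061
Stratum 3 (Site C): n₁ = 97, n₀ = 255, n = 352; a·n₀/n = 10·255/352 = 7.2443; c·n₁/n = 56·97/352 = 15.4318
RR_MH = (7.2069 + 9.2338 + 7.2443) / (19.2414 + 24.1061 + 15.4318) = 23.6850 / 58.7793 = 0.40295

0.403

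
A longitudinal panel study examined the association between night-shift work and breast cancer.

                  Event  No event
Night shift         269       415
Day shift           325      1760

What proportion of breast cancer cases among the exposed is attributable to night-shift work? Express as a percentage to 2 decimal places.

60.36

Cells: a = 269, b = 415, c = 325, d = 1760.
Risk in exposed = 269/684 = 0.39327; risk in unexposed = 325/2085 = 0.15588.
RR = 0.39327/0.15588 = 2.52301
AR% = (RR − 1)/RR × 100 = (2.52301 − 1)/2.52301 × 100 = 60.3648%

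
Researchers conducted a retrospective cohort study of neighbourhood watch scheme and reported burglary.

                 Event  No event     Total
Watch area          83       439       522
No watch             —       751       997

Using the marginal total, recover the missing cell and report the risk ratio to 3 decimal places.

The missing cell is in the unexposed row: 997 − 751 = 246.
So a = 83, b = 439, c = 246, d = 751.
RR = [a/(a+b)] / [c/(c+d)] = (83/522) / (246/997) = 0.15900/0.24674 = 0.64442

0.644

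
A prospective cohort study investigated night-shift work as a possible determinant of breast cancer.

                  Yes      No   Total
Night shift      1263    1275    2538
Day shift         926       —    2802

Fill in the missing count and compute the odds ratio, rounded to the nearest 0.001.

2.007

The missing cell is in the unexposed row: 2802 − 926 = 1876.
So a = 1263, b = 1275, c = 926, d = 1876.
OR = (a·d)/(b·c) = (1263 × 1876) / (1275 × 926) = 2369388 / 1180650 = 2.00685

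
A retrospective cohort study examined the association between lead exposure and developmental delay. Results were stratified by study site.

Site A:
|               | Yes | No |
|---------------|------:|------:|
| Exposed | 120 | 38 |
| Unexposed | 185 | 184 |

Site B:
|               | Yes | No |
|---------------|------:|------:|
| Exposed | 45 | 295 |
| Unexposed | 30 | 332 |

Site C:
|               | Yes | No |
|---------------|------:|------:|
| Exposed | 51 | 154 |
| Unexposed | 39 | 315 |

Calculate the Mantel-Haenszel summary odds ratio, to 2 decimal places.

OR_MH = Σ(aᵢdᵢ/nᵢ) / Σ(bᵢcᵢ/nᵢ), where nᵢ is the stratum total.
Stratum 1 (Site A): n = 527; a·d/n = 120·184/527 = 41.8975; b·c/n = 38·185/527 = 13.3397
Stratum 2 (Site B): n = 702; a·d/n = 45·332/702 = 21.2821; b·c/n = 295·30/702 = 12.6068
Stratum 3 (Site C): n = 559; a·d/n = 51·315/559 = 28.7388; b·c/n = 154·39/559 = 10.7442
OR_MH = (41.8975 + 21.2821 + 28.7388) / (13.3397 + 12.6068 + 10.7442) = 91.9184 / 36.6907 = 2.50522

2.51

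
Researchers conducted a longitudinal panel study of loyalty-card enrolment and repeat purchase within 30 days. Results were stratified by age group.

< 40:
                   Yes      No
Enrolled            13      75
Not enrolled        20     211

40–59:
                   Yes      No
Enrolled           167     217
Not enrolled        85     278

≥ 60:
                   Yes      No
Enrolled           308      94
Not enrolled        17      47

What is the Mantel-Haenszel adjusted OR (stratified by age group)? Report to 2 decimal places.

3.10

OR_MH = Σ(aᵢdᵢ/nᵢ) / Σ(bᵢcᵢ/nᵢ), where nᵢ is the stratum total.
Stratum 1 (< 40): n = 319; a·d/n = 13·211/319 = 8.5987; b·c/n = 75·20/319 = 4.7022
Stratum 2 (40–59): n = 747; a·d/n = 167·278/747 = 62.1499; b·c/n = 217·85/747 = 24.6921
Stratum 3 (≥ 60): n = 466; a·d/n = 308·47/466 = 31.0644; b·c/n = 94·17/466 = 3.4292
OR_MH = (8.5987 + 62.1499 + 31.0644) / (4.7022 + 24.6921 + 3.4292) = 101.8131 / 32.8235 = 3.10184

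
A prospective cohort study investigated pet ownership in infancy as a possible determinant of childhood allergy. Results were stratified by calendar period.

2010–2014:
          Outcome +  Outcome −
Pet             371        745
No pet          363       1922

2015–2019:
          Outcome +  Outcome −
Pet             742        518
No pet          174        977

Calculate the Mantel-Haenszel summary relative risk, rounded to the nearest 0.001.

2.873

RR_MH = Σ(aᵢ·n₀ᵢ/nᵢ) / Σ(cᵢ·n₁ᵢ/nᵢ), with n₁ᵢ = aᵢ+bᵢ (exposed), n₀ᵢ = cᵢ+dᵢ (unexposed), nᵢ = n₁ᵢ+n₀ᵢ.
Stratum 1 (2010–2014): n₁ = 1116, n₀ = 2285, n = 3401; a·n₀/n = 371·2285/3401 = 249.2605; c·n₁/n = 363·1116/3401 = 119.1144
Stratum 2 (2015–2019): n₁ = 1260, n₀ = 1151, n = 2411; a·n₀/n = 742·1151/2411 = 354.2273; c·n₁/n = 174·1260/2411 = 90.9332
RR_MH = (249.2605 + 354.2273) / (119.1144 + 90.9332) = 603.4878 / 210.0476 = 2.87310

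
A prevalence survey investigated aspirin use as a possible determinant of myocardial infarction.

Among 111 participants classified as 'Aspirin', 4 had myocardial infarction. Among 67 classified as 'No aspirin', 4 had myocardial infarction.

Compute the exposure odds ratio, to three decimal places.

0.589

From the description: a = 4, b = 107, c = 4, d = 63.
OR = (a·d)/(b·c) = (4 × 63) / (107 × 4) = 252 / 428 = 0.58879
Exposure is associated with lower odds of myocardial infarction (OR = 0.59 < 1).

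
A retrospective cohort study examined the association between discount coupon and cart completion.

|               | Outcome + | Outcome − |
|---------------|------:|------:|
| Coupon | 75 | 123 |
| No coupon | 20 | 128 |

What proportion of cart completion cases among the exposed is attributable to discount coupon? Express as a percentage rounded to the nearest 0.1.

Cells: a = 75, b = 123, c = 20, d = 128.
Risk in exposed = 75/198 = 0.37879; risk in unexposed = 20/148 = 0.13514.
RR = 0.37879/0.13514 = 2.80303
AR% = (RR − 1)/RR × 100 = (2.80303 − 1)/2.80303 × 100 = 64.3243%

64.3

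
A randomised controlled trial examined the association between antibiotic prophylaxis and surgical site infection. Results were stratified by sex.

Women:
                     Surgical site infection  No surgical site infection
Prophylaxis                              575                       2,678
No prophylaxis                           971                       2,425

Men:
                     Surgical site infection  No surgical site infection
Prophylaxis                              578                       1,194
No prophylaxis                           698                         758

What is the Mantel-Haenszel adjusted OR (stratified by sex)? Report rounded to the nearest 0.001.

0.532

OR_MH = Σ(aᵢdᵢ/nᵢ) / Σ(bᵢcᵢ/nᵢ), where nᵢ is the stratum total.
Stratum 1 (Women): n = 6649; a·d/n = 575·2425/6649 = 209.7120; b·c/n = 2678·971/6649 = 391.0871
Stratum 2 (Men): n = 3228; a·d/n = 578·758/3228 = 135.7261; b·c/n = 1194·698/3228 = 258.1822
OR_MH = (209.7120 + 135.7261) / (391.0871 + 258.1822) = 345.4381 / 649.2692 = 0.53204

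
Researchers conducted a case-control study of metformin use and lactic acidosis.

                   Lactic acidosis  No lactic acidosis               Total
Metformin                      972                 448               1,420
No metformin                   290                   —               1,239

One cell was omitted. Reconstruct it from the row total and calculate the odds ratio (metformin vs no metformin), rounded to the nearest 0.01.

The missing cell is in the unexposed row: 1239 − 290 = 949.
So a = 972, b = 448, c = 290, d = 949.
OR = (a·d)/(b·c) = (972 × 949) / (448 × 290) = 922428 / 129920 = 7.09997

7.10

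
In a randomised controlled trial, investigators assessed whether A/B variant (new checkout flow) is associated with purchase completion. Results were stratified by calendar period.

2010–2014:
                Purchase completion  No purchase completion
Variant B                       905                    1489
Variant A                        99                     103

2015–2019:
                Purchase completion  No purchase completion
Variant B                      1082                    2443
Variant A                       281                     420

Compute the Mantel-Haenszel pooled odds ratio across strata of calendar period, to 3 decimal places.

0.654

OR_MH = Σ(aᵢdᵢ/nᵢ) / Σ(bᵢcᵢ/nᵢ), where nᵢ is the stratum total.
Stratum 1 (2010–2014): n = 2596; a·d/n = 905·103/2596 = 35.9072; b·c/n = 1489·99/2596 = 56.7839
Stratum 2 (2015–2019): n = 4226; a·d/n = 1082·420/4226 = 107.5343; b·c/n = 2443·281/4226 = 162.4427
OR_MH = (35.9072 + 107.5343) / (56.7839 + 162.4427) = 143.4415 / 219.2266 = 0.65431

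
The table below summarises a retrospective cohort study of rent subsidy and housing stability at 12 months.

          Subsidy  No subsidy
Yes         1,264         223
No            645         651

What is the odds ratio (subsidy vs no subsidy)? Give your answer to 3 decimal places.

5.721

Reading the table with exposure as columns: a = 1264 (Subsidy, case), b = 645 (Subsidy, non-case), c = 223 (No subsidy, case), d = 651.
OR = (a·d)/(b·c) = (1264 × 651) / (645 × 223) = 822864 / 143835 = 5.72089
The odds of housing stability at 12 months are about 5.72 times as high in the subsidy group.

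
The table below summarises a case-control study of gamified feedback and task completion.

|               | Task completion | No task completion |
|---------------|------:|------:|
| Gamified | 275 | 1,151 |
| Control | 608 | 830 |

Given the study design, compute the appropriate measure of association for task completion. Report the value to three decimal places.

Cells: a = 275, b = 1151, c = 608, d = 830.
This is a case-control study: participants were sampled on outcome status, so risks in the source population cannot be estimated directly — relative risk is not valid here. The odds ratio is the appropriate measure.
OR = (a·d)/(b·c) = (275 × 830) / (1151 × 608) = 228250 / 699808 = 0.32616

0.326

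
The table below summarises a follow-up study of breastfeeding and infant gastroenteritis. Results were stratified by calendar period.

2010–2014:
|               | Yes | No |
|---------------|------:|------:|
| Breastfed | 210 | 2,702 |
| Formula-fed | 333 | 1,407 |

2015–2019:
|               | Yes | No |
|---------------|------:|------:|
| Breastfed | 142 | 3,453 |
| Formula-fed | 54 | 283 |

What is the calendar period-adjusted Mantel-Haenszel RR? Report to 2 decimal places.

RR_MH = Σ(aᵢ·n₀ᵢ/nᵢ) / Σ(cᵢ·n₁ᵢ/nᵢ), with n₁ᵢ = aᵢ+bᵢ (exposed), n₀ᵢ = cᵢ+dᵢ (unexposed), nᵢ = n₁ᵢ+n₀ᵢ.
Stratum 1 (2010–2014): n₁ = 2912, n₀ = 1740, n = 4652; a·n₀/n = 210·1740/4652 = 78.5469; c·n₁/n = 333·2912/4652 = 208.4471
Stratum 2 (2015–2019): n₁ = 3595, n₀ = 337, n = 3932; a·n₀/n = 142·337/3932 = 12.1704; c·n₁/n = 54·3595/3932 = 49.3718
RR_MH = (78.5469 + 12.1704) / (208.4471 + 49.3718) = 90.7173 / 257.8189 = 0.35186

0.35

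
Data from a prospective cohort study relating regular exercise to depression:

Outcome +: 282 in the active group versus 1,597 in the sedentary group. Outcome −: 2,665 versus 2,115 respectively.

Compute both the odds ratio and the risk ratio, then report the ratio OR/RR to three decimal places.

From the description: a = 282, b = 2665, c = 1597, d = 2115.
OR = (282·2115)/(2665·1597) = 596430/4256005 = 0.14014
Risk in exposed = 282/2947 = 0.09569; risk in unexposed = 1597/3712 = 0.43023; RR = 0.22242
OR/RR = 0.14014 / 0.22242 = 0.63006
The outcome is not rare, so the OR lies further from 1 than the RR.

0.630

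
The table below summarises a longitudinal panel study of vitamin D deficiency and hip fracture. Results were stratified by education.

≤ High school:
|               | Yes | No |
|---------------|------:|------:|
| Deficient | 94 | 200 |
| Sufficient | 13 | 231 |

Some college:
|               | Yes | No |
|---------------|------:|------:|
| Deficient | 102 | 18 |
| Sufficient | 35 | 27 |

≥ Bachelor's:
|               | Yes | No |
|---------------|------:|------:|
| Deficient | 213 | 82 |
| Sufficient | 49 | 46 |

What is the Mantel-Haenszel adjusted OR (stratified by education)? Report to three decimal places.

OR_MH = Σ(aᵢdᵢ/nᵢ) / Σ(bᵢcᵢ/nᵢ), where nᵢ is the stratum total.
Stratum 1 (≤ High school): n = 538; a·d/n = 94·231/538 = 40.3606; b·c/n = 200·13/538 = 4.8327
Stratum 2 (Some college): n = 182; a·d/n = 102·27/182 = 15.1319; b·c/n = 18·35/182 = 3.4615
Stratum 3 (≥ Bachelor's): n = 390; a·d/n = 213·46/390 = 25.1231; b·c/n = 82·49/390 = 10.3026
OR_MH = (40.3606 + 15.1319 + 25.1231) / (4.8327 + 3.4615 + 10.3026) = 80.6155 / 18.5968 = 4.33491

4.335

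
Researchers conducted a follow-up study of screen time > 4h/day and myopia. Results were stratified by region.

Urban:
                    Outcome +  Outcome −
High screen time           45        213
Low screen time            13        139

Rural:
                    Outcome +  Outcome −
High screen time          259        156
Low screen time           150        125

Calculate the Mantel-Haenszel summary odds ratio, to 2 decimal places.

OR_MH = Σ(aᵢdᵢ/nᵢ) / Σ(bᵢcᵢ/nᵢ), where nᵢ is the stratum total.
Stratum 1 (Urban): n = 410; a·d/n = 45·139/410 = 15.2561; b·c/n = 213·13/410 = 6.7537
Stratum 2 (Rural): n = 690; a·d/n = 259·125/690 = 46.9203; b·c/n = 156·150/690 = 33.9130
OR_MH = (15.2561 + 46.9203) / (6.7537 + 33.9130) = 62.1764 / 40.6667 = 1.52893

1.53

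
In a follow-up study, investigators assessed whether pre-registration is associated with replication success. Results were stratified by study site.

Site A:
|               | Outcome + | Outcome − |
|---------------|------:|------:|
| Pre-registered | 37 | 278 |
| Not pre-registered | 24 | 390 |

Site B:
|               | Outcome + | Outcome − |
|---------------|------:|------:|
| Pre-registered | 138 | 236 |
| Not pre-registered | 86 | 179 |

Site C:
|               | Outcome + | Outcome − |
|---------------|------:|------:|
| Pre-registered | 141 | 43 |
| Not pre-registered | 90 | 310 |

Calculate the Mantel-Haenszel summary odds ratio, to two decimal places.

2.80

OR_MH = Σ(aᵢdᵢ/nᵢ) / Σ(bᵢcᵢ/nᵢ), where nᵢ is the stratum total.
Stratum 1 (Site A): n = 729; a·d/n = 37·390/729 = 19.7942; b·c/n = 278·24/729 = 9.1523
Stratum 2 (Site B): n = 639; a·d/n = 138·179/639 = 38.6573; b·c/n = 236·86/639 = 31.7621
Stratum 3 (Site C): n = 584; a·d/n = 141·310/584 = 74.8459; b·c/n = 43·90/584 = 6.6267
OR_MH = (19.7942 + 38.6573 + 74.8459) / (9.1523 + 31.7621 + 6.6267) = 133.2974 / 47.5411 = 2.80383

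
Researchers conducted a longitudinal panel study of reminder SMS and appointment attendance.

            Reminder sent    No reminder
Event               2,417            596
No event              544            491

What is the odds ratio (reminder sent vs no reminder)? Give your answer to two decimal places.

3.66

Reading the table with exposure as columns: a = 2417 (Reminder sent, case), b = 544 (Reminder sent, non-case), c = 596 (No reminder, case), d = 491.
OR = (a·d)/(b·c) = (2417 × 491) / (544 × 596) = 1186747 / 324224 = 3.66027
The odds of appointment attendance are about 3.66 times as high in the reminder sent group.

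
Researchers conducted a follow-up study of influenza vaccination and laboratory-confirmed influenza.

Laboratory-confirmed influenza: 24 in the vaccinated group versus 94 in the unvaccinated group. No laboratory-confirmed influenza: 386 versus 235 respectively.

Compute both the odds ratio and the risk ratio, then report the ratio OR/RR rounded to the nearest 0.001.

0.759

From the description: a = 24, b = 386, c = 94, d = 235.
OR = (24·235)/(386·94) = 5640/36284 = 0.15544
Risk in exposed = 24/410 = 0.05854; risk in unexposed = 94/329 = 0.28571; RR = 0.20488
OR/RR = 0.15544 / 0.20488 = 0.75870
The outcome is not rare, so the OR lies further from 1 than the RR.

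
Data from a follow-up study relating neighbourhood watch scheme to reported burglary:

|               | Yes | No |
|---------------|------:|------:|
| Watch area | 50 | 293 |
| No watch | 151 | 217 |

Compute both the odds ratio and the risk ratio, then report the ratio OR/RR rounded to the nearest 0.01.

Cells: a = 50, b = 293, c = 151, d = 217.
OR = (50·217)/(293·151) = 10850/44243 = 0.24524
Risk in exposed = 50/343 = 0.14577; risk in unexposed = 151/368 = 0.41033; RR = 0.35526
OR/RR = 0.24524 / 0.35526 = 0.69030
The outcome is not rare, so the OR lies further from 1 than the RR.

0.69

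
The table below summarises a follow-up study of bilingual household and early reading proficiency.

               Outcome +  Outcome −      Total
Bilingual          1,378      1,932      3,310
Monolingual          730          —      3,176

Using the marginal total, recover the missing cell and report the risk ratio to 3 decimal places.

1.811

The missing cell is in the unexposed row: 3176 − 730 = 2446.
So a = 1378, b = 1932, c = 730, d = 2446.
RR = [a/(a+b)] / [c/(c+d)] = (1378/3310) / (730/3176) = 0.41631/0.22985 = 1.81125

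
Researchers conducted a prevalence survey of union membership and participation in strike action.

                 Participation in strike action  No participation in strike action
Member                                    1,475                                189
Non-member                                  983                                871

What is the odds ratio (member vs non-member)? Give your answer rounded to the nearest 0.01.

Cells: a = 1475, b = 189, c = 983, d = 871.
OR = (a·d)/(b·c) = (1475 × 871) / (189 × 983) = 1284725 / 185787 = 6.91504
The odds of participation in strike action are about 6.92 times as high in the member group.

6.92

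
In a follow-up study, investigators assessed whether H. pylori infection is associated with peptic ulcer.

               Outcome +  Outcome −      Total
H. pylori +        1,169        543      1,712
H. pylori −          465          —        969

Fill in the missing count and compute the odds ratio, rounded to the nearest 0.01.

2.33

The missing cell is in the unexposed row: 969 − 465 = 504.
So a = 1169, b = 543, c = 465, d = 504.
OR = (a·d)/(b·c) = (1169 × 504) / (543 × 465) = 589176 / 252495 = 2.33342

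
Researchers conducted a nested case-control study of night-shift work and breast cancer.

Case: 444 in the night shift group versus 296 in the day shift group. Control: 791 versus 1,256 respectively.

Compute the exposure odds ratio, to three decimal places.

2.382

From the description: a = 444, b = 791, c = 296, d = 1256.
OR = (a·d)/(b·c) = (444 × 1256) / (791 × 296) = 557664 / 234136 = 2.38180
The odds of breast cancer are about 2.38 times as high in the night shift group.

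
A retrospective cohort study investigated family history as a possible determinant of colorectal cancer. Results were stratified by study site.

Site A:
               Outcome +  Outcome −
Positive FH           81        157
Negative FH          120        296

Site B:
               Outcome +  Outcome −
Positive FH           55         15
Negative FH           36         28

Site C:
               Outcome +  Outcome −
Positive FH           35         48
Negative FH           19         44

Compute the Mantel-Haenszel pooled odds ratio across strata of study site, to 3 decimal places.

1.502

OR_MH = Σ(aᵢdᵢ/nᵢ) / Σ(bᵢcᵢ/nᵢ), where nᵢ is the stratum total.
Stratum 1 (Site A): n = 654; a·d/n = 81·296/654 = 36.6606; b·c/n = 157·120/654 = 28.8073
Stratum 2 (Site B): n = 134; a·d/n = 55·28/134 = 11.4925; b·c/n = 15·36/134 = 4.0299
Stratum 3 (Site C): n = 146; a·d/n = 35·44/146 = 10.5479; b·c/n = 48·19/146 = 6.2466
OR_MH = (36.6606 + 11.4925 + 10.5479) / (28.8073 + 4.0299 + 6.2466) = 58.7010 / 39.0838 = 1.50193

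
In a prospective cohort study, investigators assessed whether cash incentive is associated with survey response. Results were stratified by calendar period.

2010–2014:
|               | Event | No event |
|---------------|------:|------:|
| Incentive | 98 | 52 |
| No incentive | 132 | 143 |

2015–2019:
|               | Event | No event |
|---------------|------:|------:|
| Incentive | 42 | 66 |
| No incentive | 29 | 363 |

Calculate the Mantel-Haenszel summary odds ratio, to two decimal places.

OR_MH = Σ(aᵢdᵢ/nᵢ) / Σ(bᵢcᵢ/nᵢ), where nᵢ is the stratum total.
Stratum 1 (2010–2014): n = 425; a·d/n = 98·143/425 = 32.9741; b·c/n = 52·132/425 = 16.1506
Stratum 2 (2015–2019): n = 500; a·d/n = 42·363/500 = 30.4920; b·c/n = 66·29/500 = 3.8280
OR_MH = (32.9741 + 30.4920) / (16.1506 + 3.8280) = 63.4661 / 19.9786 = 3.17671

3.18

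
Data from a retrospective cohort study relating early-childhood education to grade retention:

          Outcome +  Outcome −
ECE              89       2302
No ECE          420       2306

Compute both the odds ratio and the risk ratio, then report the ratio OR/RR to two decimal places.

Cells: a = 89, b = 2302, c = 420, d = 2306.
OR = (89·2306)/(2302·420) = 205234/966840 = 0.21227
Risk in exposed = 89/2391 = 0.03722; risk in unexposed = 420/2726 = 0.15407; RR = 0.24159
OR/RR = 0.21227 / 0.24159 = 0.87863
The outcome is not rare, so the OR lies further from 1 than the RR.

0.88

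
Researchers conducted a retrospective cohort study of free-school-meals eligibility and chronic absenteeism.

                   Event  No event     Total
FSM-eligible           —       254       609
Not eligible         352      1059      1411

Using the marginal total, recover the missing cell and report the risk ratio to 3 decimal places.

2.337

The missing cell is in the exposed row: 609 − 254 = 355.
So a = 355, b = 254, c = 352, d = 1059.
RR = [a/(a+b)] / [c/(c+d)] = (355/609) / (352/1411) = 0.58292/0.24947 = 2.33666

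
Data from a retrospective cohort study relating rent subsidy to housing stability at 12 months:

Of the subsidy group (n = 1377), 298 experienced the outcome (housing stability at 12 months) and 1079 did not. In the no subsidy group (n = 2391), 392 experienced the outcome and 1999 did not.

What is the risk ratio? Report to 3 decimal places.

From the description: a = 298, b = 1079, c = 392, d = 1999.
Risk in exposed = 298/1377 = 0.21641; risk in unexposed = 392/2391 = 0.16395.
RR = 0.21641 / 0.16395 = 1.32001
The risk among the exposed is 1.32 times that among the unexposed.

1.320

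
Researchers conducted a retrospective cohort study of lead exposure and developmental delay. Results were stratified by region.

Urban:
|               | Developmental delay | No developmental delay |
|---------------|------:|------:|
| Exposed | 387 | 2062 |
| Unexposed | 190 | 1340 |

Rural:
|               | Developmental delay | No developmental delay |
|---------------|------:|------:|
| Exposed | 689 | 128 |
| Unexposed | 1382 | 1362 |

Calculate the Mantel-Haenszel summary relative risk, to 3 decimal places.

RR_MH = Σ(aᵢ·n₀ᵢ/nᵢ) / Σ(cᵢ·n₁ᵢ/nᵢ), with n₁ᵢ = aᵢ+bᵢ (exposed), n₀ᵢ = cᵢ+dᵢ (unexposed), nᵢ = n₁ᵢ+n₀ᵢ.
Stratum 1 (Urban): n₁ = 2449, n₀ = 1530, n = 3979; a·n₀/n = 387·1530/3979 = 148.8087; c·n₁/n = 190·2449/3979 = 116.9414
Stratum 2 (Rural): n₁ = 817, n₀ = 2744, n = 3561; a·n₀/n = 689·2744/3561 = 530.9228; c·n₁/n = 1382·817/3561 = 317.0722
RR_MH = (148.8087 + 530.9228) / (116.9414 + 317.0722) = 679.7315 / 434.0136 = 1.56615

1.566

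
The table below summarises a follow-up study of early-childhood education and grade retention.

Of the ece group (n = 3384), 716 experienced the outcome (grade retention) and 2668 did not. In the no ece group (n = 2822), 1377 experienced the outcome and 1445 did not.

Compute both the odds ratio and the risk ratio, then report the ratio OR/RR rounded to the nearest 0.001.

0.649

From the description: a = 716, b = 2668, c = 1377, d = 1445.
OR = (716·1445)/(2668·1377) = 1034620/3673836 = 0.28162
Risk in exposed = 716/3384 = 0.21158; risk in unexposed = 1377/2822 = 0.48795; RR = 0.43362
OR/RR = 0.28162 / 0.43362 = 0.64946
The outcome is not rare, so the OR lies further from 1 than the RR.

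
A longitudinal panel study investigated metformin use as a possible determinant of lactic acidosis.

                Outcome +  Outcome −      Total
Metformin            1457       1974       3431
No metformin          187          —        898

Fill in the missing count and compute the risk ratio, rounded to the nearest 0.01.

The missing cell is in the unexposed row: 898 − 187 = 711.
So a = 1457, b = 1974, c = 187, d = 711.
RR = [a/(a+b)] / [c/(c+d)] = (1457/3431) / (187/898) = 0.42466/0.20824 = 2.03926

2.04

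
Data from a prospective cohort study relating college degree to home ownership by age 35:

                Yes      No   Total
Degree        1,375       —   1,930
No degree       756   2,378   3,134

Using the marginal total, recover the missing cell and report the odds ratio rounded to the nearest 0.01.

The missing cell is in the exposed row: 1930 − 1375 = 555.
So a = 1375, b = 555, c = 756, d = 2378.
OR = (a·d)/(b·c) = (1375 × 2378) / (555 × 756) = 3269750 / 419580 = 7.79291

7.79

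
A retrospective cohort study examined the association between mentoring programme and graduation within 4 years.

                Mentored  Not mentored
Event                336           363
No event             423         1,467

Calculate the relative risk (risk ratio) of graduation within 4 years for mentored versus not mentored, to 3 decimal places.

Reading the table with exposure as columns: a = 336 (Mentored, case), b = 423 (Mentored, non-case), c = 363 (Not mentored, case), d = 1467.
Risk in exposed = 336/759 = 0.44269; risk in unexposed = 363/1830 = 0.19836.
RR = 0.44269 / 0.19836 = 2.23173
The risk among the exposed is 2.23 times that among the unexposed.

2.232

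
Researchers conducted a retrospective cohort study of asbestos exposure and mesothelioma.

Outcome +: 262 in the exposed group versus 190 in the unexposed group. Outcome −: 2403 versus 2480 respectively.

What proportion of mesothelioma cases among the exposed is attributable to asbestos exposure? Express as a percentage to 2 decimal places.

27.62

From the description: a = 262, b = 2403, c = 190, d = 2480.
Risk in exposed = 262/2665 = 0.09831; risk in unexposed = 190/2670 = 0.07116.
RR = 0.09831/0.07116 = 1.38153
AR% = (RR − 1)/RR × 100 = (1.38153 − 1)/1.38153 × 100 = 27.6167%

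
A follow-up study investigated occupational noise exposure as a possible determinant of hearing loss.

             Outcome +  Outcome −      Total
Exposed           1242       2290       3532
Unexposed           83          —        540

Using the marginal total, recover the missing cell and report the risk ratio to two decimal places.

2.29

The missing cell is in the unexposed row: 540 − 83 = 457.
So a = 1242, b = 2290, c = 83, d = 457.
RR = [a/(a+b)] / [c/(c+d)] = (1242/3532) / (83/540) = 0.35164/0.15370 = 2.28779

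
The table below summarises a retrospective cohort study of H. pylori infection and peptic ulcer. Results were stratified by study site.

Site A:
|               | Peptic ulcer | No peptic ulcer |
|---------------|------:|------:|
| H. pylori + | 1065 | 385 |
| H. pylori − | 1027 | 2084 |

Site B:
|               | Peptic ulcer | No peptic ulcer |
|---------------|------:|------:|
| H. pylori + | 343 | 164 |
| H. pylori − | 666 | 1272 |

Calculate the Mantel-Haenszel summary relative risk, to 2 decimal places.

RR_MH = Σ(aᵢ·n₀ᵢ/nᵢ) / Σ(cᵢ·n₁ᵢ/nᵢ), with n₁ᵢ = aᵢ+bᵢ (exposed), n₀ᵢ = cᵢ+dᵢ (unexposed), nᵢ = n₁ᵢ+n₀ᵢ.
Stratum 1 (Site A): n₁ = 1450, n₀ = 3111, n = 4561; a·n₀/n = 1065·3111/4561 = 726.4229; c·n₁/n = 1027·1450/4561 = 326.4964
Stratum 2 (Site B): n₁ = 507, n₀ = 1938, n = 2445; a·n₀/n = 343·1938/2445 = 271.8748; c·n₁/n = 666·507/2445 = 138.1031
RR_MH = (726.4229 + 271.8748) / (326.4964 + 138.1031) = 998.2978 / 464.5994 = 2.14873

2.15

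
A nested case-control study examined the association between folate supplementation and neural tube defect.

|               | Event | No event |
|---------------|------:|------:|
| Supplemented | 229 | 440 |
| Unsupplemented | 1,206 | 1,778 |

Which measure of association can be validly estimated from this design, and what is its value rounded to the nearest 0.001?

0.767

Cells: a = 229, b = 440, c = 1206, d = 1778.
This is a nested case-control study: participants were sampled on outcome status, so risks in the source population cannot be estimated directly — relative risk is not valid here. The odds ratio is the appropriate measure.
OR = (a·d)/(b·c) = (229 × 1778) / (440 × 1206) = 407162 / 530640 = 0.76730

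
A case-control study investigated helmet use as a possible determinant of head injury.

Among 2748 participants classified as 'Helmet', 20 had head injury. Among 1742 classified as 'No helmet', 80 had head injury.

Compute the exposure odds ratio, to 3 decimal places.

0.152

From the description: a = 20, b = 2728, c = 80, d = 1662.
OR = (a·d)/(b·c) = (20 × 1662) / (2728 × 80) = 33240 / 218240 = 0.15231
Exposure is associated with lower odds of head injury (OR = 0.15 < 1).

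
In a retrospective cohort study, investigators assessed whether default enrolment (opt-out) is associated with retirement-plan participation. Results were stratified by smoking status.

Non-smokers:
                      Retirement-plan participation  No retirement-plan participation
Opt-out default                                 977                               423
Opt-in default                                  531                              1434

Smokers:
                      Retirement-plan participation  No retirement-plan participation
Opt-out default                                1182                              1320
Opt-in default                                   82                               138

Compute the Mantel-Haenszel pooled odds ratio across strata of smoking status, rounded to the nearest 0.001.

4.471

OR_MH = Σ(aᵢdᵢ/nᵢ) / Σ(bᵢcᵢ/nᵢ), where nᵢ is the stratum total.
Stratum 1 (Non-smokers): n = 3365; a·d/n = 977·1434/3365 = 416.3501; b·c/n = 423·531/3365 = 66.7498
Stratum 2 (Smokers): n = 2722; a·d/n = 1182·138/2722 = 59.9251; b·c/n = 1320·82/2722 = 39.7649
OR_MH = (416.3501 + 59.9251) / (66.7498 + 39.7649) = 476.2751 / 106.5147 = 4.47145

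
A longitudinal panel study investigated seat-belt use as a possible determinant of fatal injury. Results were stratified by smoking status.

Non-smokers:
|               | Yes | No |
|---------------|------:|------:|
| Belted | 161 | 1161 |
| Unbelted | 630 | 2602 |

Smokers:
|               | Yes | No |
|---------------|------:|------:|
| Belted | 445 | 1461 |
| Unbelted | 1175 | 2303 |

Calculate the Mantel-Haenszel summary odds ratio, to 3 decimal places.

OR_MH = Σ(aᵢdᵢ/nᵢ) / Σ(bᵢcᵢ/nᵢ), where nᵢ is the stratum total.
Stratum 1 (Non-smokers): n = 4554; a·d/n = 161·2602/4554 = 91.9899; b·c/n = 1161·630/4554 = 160.6126
Stratum 2 (Smokers): n = 5384; a·d/n = 445·2303/5384 = 190.3483; b·c/n = 1461·1175/5384 = 318.8475
OR_MH = (91.9899 + 190.3483) / (160.6126 + 318.8475) = 282.3382 / 479.4602 = 0.58887

0.589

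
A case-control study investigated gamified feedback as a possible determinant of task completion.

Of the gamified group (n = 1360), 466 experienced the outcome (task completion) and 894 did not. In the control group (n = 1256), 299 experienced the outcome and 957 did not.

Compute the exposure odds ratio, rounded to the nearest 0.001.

From the description: a = 466, b = 894, c = 299, d = 957.
OR = (a·d)/(b·c) = (466 × 957) / (894 × 299) = 445962 / 267306 = 1.66836
The odds of task completion are about 1.67 times as high in the gamified group.

1.668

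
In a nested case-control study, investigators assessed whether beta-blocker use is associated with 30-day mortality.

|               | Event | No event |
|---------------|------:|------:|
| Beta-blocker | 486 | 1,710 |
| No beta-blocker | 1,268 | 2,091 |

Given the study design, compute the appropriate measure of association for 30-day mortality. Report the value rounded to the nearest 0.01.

Cells: a = 486, b = 1710, c = 1268, d = 2091.
This is a nested case-control study: participants were sampled on outcome status, so risks in the source population cannot be estimated directly — relative risk is not valid here. The odds ratio is the appropriate measure.
OR = (a·d)/(b·c) = (486 × 2091) / (1710 × 1268) = 1016226 / 2168280 = 0.46868

0.47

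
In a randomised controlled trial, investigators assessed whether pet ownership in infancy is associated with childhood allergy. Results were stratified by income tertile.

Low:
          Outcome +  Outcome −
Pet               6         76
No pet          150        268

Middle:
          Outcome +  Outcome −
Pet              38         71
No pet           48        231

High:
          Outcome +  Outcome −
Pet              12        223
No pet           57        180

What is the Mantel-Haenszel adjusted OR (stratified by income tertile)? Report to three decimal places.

0.520

OR_MH = Σ(aᵢdᵢ/nᵢ) / Σ(bᵢcᵢ/nᵢ), where nᵢ is the stratum total.
Stratum 1 (Low): n = 500; a·d/n = 6·268/500 = 3.2160; b·c/n = 76·150/500 = 22.8000
Stratum 2 (Middle): n = 388; a·d/n = 38·231/388 = 22.6237; b·c/n = 71·48/388 = 8.7835
Stratum 3 (High): n = 472; a·d/n = 12·180/472 = 4.5763; b·c/n = 223·57/472 = 26.9301
OR_MH = (3.2160 + 22.6237 + 4.5763) / (22.8000 + 8.7835 + 26.9301) = 30.4160 / 58.5136 = 0.51981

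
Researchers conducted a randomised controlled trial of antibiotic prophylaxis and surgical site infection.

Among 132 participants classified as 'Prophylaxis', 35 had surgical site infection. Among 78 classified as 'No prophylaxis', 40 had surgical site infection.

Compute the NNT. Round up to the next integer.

5

Risk in treated group = 35/132 = 0.26515; risk in control = 40/78 = 0.51282.
Absolute risk reduction = 0.51282 − 0.26515 = 0.24767
NNT = 1 / ARR = 1 / 0.24767 = 4.038 → round up → 5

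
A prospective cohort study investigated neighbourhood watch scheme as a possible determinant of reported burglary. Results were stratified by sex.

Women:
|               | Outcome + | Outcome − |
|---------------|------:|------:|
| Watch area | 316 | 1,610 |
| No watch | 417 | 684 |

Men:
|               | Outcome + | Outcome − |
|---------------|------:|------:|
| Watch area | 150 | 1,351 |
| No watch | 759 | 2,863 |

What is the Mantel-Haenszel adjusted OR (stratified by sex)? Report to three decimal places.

OR_MH = Σ(aᵢdᵢ/nᵢ) / Σ(bᵢcᵢ/nᵢ), where nᵢ is the stratum total.
Stratum 1 (Women): n = 3027; a·d/n = 316·684/3027 = 71.4054; b·c/n = 1610·417/3027 = 221.7939
Stratum 2 (Men): n = 5123; a·d/n = 150·2863/5123 = 83.8278; b·c/n = 1351·759/5123 = 200.1579
OR_MH = (71.4054 + 83.8278) / (221.7939 + 200.1579) = 155.2332 / 421.9518 = 0.36789

0.368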